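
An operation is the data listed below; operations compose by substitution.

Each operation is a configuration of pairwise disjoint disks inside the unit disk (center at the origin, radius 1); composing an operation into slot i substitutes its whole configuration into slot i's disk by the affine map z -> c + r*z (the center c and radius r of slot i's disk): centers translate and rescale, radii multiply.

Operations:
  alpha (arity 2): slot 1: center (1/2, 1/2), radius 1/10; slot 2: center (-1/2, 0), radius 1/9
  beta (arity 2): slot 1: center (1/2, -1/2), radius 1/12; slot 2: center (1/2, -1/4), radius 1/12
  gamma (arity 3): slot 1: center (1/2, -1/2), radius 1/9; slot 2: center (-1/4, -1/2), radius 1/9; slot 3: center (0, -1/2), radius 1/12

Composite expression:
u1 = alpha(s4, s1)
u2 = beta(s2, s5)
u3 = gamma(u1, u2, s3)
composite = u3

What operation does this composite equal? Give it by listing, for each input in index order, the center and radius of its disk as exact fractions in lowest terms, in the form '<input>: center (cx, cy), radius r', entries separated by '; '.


s1: center (4/9, -1/2), radius 1/81; s2: center (-7/36, -5/9), radius 1/108; s3: center (0, -1/2), radius 1/12; s4: center (5/9, -4/9), radius 1/90; s5: center (-7/36, -19/36), radius 1/108

Each s-disk chains the slot maps above it in gamma; radii multiply.
for s4, the 2-step affine chain lands on center (5/9, -4/9), radius 1/90
for s1, the 2-step affine chain lands on center (4/9, -1/2), radius 1/81
for s2, the 2-step affine chain lands on center (-7/36, -5/9), radius 1/108
for s5, the 2-step affine chain lands on center (-7/36, -19/36), radius 1/108
for s3, the 1-step affine chain lands on center (0, -1/2), radius 1/12


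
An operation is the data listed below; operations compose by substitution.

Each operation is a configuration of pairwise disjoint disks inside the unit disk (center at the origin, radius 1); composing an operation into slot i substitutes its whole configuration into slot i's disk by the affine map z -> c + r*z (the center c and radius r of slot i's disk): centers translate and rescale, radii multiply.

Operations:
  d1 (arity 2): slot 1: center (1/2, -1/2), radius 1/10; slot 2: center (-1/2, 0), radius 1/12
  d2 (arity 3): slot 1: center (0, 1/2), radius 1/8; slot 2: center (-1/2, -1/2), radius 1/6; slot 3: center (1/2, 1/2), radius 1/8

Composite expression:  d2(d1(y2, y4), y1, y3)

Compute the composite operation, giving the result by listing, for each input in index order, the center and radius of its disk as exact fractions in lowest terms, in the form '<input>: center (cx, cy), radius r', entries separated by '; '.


y1: center (-1/2, -1/2), radius 1/6; y2: center (1/16, 7/16), radius 1/80; y3: center (1/2, 1/2), radius 1/8; y4: center (-1/16, 1/2), radius 1/96

Each y-disk chains the slot maps above it in d2; radii multiply.
tracing y2 down its 2-map path: center (1/16, 7/16), radius 1/80
tracing y4 down its 2-map path: center (-1/16, 1/2), radius 1/96
tracing y1 down its 1-map path: center (-1/2, -1/2), radius 1/6
tracing y3 down its 1-map path: center (1/2, 1/2), radius 1/8


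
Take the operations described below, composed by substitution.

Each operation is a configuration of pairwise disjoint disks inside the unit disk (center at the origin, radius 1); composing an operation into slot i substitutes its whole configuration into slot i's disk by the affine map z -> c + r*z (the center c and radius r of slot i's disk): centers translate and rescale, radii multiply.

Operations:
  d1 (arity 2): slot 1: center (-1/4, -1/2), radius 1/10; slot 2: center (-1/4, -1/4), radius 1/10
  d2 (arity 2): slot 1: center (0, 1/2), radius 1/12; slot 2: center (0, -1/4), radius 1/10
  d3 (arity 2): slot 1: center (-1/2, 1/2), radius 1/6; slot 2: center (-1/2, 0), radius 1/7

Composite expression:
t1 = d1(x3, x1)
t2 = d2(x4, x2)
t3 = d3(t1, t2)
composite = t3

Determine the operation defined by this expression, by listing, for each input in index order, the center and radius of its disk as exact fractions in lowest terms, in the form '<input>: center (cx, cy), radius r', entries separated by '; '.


Nesting under d3 composes maps z -> c + r*z down each x-path.
input x3: composing its 2 substitution steps yields center (-13/24, 5/12), radius 1/60
input x1: composing its 2 substitution steps yields center (-13/24, 11/24), radius 1/60
input x4: composing its 2 substitution steps yields center (-1/2, 1/14), radius 1/84
input x2: composing its 2 substitution steps yields center (-1/2, -1/28), radius 1/70

x1: center (-13/24, 11/24), radius 1/60; x2: center (-1/2, -1/28), radius 1/70; x3: center (-13/24, 5/12), radius 1/60; x4: center (-1/2, 1/14), radius 1/84


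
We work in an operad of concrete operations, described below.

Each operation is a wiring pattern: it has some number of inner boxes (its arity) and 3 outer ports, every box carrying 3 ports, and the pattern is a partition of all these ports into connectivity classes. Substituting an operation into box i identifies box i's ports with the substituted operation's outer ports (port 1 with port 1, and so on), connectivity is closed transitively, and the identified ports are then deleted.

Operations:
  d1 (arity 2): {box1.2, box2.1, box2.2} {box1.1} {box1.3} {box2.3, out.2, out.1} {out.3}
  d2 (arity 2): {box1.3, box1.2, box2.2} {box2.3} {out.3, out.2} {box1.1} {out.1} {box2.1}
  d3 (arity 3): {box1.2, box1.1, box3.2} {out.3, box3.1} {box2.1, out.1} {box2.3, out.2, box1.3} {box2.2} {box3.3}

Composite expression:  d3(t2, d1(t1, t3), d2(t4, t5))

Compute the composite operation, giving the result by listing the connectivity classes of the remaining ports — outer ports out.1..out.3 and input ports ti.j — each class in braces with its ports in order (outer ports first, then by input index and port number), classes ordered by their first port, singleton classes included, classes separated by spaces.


{out.1, t3.3} {out.2, t2.3} {out.3} {t1.1} {t1.2, t3.1, t3.2} {t1.3} {t2.1, t2.2} {t4.1} {t4.2, t4.3, t5.2} {t5.1} {t5.3}

Substituting into d3 glues patterns; closure does the rest.
through d1, on inputs (t1, t3): {out.1, out.2, t3.3} {out.3} {t1.1} {t1.2, t3.1, t3.2} {t1.3} (out.j = stage outer ports)
through d2, on inputs (t4, t5): {out.1} {out.2, out.3} {t4.1} {t4.2, t4.3, t5.2} {t5.1} {t5.3} (out.j = stage outer ports)
through d3, on inputs (t2, t1, t3, t4, t5): {out.1, t3.3} {out.2, t2.3} {out.3} {t1.1} {t1.2, t3.1, t3.2} {t1.3} {t2.1, t2.2} {t4.1} {t4.2, t4.3, t5.2} {t5.1} {t5.3} (out.j = stage outer ports)


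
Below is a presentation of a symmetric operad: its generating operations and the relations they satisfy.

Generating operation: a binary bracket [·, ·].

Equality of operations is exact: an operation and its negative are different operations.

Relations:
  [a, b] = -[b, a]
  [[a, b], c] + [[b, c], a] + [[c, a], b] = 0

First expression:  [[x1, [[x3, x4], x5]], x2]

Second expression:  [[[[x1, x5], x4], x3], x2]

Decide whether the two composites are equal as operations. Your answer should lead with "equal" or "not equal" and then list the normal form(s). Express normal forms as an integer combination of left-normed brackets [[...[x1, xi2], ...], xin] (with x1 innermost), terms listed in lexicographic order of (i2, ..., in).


not equal: they reduce to [[[[x1, x3], x4], x5], x2] - [[[[x1, x4], x3], x5], x2] - [[[[x1, x5], x3], x4], x2] + [[[[x1, x5], x4], x3], x2] and [[[[x1, x5], x4], x3], x2]

Normal form of the first expression: [[[[x1, x3], x4], x5], x2] - [[[[x1, x4], x3], x5], x2] - [[[[x1, x5], x3], x4], x2] + [[[[x1, x5], x4], x3], x2]
Normal form of the second expression: [[[[x1, x5], x4], x3], x2]
Distinct normal forms: not equal.


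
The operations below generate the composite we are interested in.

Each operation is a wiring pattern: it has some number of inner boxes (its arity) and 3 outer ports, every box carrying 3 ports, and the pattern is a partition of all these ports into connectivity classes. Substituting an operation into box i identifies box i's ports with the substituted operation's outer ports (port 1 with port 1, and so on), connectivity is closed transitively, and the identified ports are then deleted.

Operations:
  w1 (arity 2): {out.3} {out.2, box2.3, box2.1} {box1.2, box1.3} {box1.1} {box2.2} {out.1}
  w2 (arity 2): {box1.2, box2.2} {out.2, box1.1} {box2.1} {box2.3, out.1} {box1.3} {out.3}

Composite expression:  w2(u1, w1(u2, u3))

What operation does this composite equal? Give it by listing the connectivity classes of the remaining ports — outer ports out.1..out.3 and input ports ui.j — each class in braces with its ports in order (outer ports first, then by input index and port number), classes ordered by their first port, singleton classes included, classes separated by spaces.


{out.1} {out.2, u1.1} {out.3} {u1.2, u3.1, u3.3} {u1.3} {u2.1} {u2.2, u2.3} {u3.2}


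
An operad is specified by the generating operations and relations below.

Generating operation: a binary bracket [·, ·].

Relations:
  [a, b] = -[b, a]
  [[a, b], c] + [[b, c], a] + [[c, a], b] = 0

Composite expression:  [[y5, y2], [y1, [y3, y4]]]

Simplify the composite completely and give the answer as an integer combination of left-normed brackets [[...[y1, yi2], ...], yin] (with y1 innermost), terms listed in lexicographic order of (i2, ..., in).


[[[[y1, y3], y4], y2], y5] - [[[[y1, y3], y4], y5], y2] - [[[[y1, y4], y3], y2], y5] + [[[[y1, y4], y3], y5], y2]

Skip Jacobi rewriting: expand, keep y1-initial words, read off terms.
Composite bracket: [[y5, y2], [y1, [y3, y4]]]
Expanding via [a, b] = ab - ba: 16 signed words (2^4 = 16).
Only words starting with y1 matter:
  sign of y1y3y4y2y5 is +1, so it contributes +[[[[y1, y3], y4], y2], y5]
  sign of y1y3y4y5y2 is -1, so it contributes -[[[[y1, y3], y4], y5], y2]
  sign of y1y4y3y2y5 is -1, so it contributes -[[[[y1, y4], y3], y2], y5]
  sign of y1y4y3y5y2 is +1, so it contributes +[[[[y1, y4], y3], y5], y2]


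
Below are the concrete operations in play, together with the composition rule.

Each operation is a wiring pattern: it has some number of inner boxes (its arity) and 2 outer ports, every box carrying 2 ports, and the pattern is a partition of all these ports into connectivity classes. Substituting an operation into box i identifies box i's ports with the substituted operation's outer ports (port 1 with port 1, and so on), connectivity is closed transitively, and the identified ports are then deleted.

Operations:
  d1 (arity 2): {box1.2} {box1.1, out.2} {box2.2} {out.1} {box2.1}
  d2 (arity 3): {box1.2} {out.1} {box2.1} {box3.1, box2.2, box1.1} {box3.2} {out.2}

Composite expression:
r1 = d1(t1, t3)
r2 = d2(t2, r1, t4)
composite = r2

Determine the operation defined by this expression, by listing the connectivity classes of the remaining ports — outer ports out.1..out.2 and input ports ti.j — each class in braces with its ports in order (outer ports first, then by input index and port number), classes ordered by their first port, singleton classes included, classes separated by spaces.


Two ports join when wires chain via d2-identified ports.
d1 over (t1, t3) gives {out.1} {out.2, t1.1} {t1.2} {t3.1} {t3.2}, out.j being that stage's outer ports
d2 over (t2, t1, t3, t4) gives {out.1} {out.2} {t1.1, t2.1, t4.1} {t1.2} {t2.2} {t3.1} {t3.2} {t4.2}, out.j being that stage's outer ports

{out.1} {out.2} {t1.1, t2.1, t4.1} {t1.2} {t2.2} {t3.1} {t3.2} {t4.2}


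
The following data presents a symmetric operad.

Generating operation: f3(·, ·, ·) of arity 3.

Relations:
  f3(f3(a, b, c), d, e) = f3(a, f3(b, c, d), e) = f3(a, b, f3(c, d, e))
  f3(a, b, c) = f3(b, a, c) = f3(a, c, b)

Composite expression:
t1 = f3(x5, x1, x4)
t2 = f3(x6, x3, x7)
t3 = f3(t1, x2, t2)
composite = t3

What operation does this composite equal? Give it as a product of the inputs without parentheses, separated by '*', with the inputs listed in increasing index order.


With f3 associative and commutative, the x-input set is all that matters.
f3(x5, x1, x4) collapses to x5 * x1 * x4
f3(x6, x3, x7) collapses to x6 * x3 * x7
f3(f3(x5, x1, x4), x2, f3(x6, x3, x7)) collapses to x5 * x1 * x4 * x2 * x6 * x3 * x7
reordering the factors by index: x1 * x2 * x3 * x4 * x5 * x6 * x7

x1 * x2 * x3 * x4 * x5 * x6 * x7


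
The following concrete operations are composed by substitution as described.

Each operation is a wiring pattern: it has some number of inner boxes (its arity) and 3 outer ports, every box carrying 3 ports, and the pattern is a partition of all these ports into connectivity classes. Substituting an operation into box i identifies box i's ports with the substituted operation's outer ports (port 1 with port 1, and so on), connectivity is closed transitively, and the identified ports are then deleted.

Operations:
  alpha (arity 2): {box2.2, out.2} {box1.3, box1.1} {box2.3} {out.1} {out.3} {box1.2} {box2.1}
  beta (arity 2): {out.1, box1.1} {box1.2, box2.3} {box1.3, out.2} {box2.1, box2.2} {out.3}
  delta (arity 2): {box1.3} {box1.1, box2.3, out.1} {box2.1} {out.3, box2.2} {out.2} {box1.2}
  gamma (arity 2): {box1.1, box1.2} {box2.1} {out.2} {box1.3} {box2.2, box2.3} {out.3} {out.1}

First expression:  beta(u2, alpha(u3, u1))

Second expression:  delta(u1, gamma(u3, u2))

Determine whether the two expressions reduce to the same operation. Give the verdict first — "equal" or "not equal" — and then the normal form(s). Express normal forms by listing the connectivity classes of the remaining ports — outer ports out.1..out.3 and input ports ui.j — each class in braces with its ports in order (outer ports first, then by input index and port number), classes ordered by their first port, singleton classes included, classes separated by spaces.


Reducing the first expression gives {out.1, u2.1} {out.2, u2.3} {out.3} {u1.1} {u1.2} {u1.3} {u2.2} {u3.1, u3.3} {u3.2}
Reducing the second expression gives {out.1, u1.1} {out.2} {out.3} {u1.2} {u1.3} {u2.1} {u2.2, u2.3} {u3.1, u3.2} {u3.3}
Different reductions; not equal.

not equal; first: {out.1, u2.1} {out.2, u2.3} {out.3} {u1.1} {u1.2} {u1.3} {u2.2} {u3.1, u3.3} {u3.2}; second: {out.1, u1.1} {out.2} {out.3} {u1.2} {u1.3} {u2.1} {u2.2, u2.3} {u3.1, u3.2} {u3.3}


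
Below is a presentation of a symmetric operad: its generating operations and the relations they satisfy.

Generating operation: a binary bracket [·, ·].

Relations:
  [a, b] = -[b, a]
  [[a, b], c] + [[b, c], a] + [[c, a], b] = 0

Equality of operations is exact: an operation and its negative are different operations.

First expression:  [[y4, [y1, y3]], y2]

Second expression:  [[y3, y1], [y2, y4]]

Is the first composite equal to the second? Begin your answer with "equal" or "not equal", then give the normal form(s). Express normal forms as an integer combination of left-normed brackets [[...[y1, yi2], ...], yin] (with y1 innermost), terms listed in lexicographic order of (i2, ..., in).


not equal — first -[[[y1, y3], y4], y2], second -[[[y1, y3], y2], y4] + [[[y1, y3], y4], y2]


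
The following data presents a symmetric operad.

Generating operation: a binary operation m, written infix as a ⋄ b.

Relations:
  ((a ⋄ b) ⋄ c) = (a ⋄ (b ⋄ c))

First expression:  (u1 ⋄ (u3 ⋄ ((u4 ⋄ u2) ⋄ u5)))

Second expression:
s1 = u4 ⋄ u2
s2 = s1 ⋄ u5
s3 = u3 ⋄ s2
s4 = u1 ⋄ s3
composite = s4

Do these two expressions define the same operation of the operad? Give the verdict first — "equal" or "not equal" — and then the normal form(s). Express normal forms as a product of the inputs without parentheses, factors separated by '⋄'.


equal — both sides give u1 ⋄ u3 ⋄ u4 ⋄ u2 ⋄ u5

Normal form of the first expression: u1 ⋄ u3 ⋄ u4 ⋄ u2 ⋄ u5
Normal form of the second expression: u1 ⋄ u3 ⋄ u4 ⋄ u2 ⋄ u5
One common form — equal.


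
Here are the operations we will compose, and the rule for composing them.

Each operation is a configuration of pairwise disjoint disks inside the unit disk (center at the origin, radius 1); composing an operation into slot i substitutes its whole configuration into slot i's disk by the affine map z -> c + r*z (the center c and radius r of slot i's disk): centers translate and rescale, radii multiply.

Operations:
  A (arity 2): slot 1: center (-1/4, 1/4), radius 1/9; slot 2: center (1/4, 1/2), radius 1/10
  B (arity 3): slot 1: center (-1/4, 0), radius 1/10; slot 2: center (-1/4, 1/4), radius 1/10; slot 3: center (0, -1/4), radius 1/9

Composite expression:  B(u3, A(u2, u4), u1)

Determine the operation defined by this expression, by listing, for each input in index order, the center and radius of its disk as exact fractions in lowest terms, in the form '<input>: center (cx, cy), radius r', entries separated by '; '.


u1: center (0, -1/4), radius 1/9; u2: center (-11/40, 11/40), radius 1/90; u3: center (-1/4, 0), radius 1/10; u4: center (-9/40, 3/10), radius 1/100

Only the slot chain above each u matters under B; compose those maps.
u3: after 1 affine step, its disk has center (-1/4, 0), radius 1/10
u2: after 2 affine steps, its disk has center (-11/40, 11/40), radius 1/90
u4: after 2 affine steps, its disk has center (-9/40, 3/10), radius 1/100
u1: after 1 affine step, its disk has center (0, -1/4), radius 1/9


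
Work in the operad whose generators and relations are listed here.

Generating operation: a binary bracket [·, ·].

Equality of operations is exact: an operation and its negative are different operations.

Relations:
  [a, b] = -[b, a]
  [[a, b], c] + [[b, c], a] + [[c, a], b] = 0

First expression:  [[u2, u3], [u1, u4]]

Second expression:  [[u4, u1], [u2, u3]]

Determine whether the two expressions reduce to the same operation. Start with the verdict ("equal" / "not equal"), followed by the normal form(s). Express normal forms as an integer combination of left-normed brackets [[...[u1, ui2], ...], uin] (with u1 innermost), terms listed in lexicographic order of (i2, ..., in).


equal — both sides give -[[[u1, u4], u2], u3] + [[[u1, u4], u3], u2]

Normal form of the first expression: -[[[u1, u4], u2], u3] + [[[u1, u4], u3], u2]
Normal form of the second expression: -[[[u1, u4], u2], u3] + [[[u1, u4], u3], u2]
The forms coincide; equal.


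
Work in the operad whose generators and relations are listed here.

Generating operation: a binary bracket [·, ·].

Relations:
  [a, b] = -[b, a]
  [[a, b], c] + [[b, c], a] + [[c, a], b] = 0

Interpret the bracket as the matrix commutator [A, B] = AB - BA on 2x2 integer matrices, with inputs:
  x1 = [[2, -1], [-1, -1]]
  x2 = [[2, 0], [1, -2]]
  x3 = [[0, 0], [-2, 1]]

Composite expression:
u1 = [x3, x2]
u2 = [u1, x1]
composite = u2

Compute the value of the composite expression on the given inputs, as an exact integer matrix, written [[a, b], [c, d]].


[[-7, 0], [-21, 7]]

[x3, x2] = [[0, 0], [-7, 0]]
[[x3, x2], x1] = [[-7, 0], [-21, 7]]


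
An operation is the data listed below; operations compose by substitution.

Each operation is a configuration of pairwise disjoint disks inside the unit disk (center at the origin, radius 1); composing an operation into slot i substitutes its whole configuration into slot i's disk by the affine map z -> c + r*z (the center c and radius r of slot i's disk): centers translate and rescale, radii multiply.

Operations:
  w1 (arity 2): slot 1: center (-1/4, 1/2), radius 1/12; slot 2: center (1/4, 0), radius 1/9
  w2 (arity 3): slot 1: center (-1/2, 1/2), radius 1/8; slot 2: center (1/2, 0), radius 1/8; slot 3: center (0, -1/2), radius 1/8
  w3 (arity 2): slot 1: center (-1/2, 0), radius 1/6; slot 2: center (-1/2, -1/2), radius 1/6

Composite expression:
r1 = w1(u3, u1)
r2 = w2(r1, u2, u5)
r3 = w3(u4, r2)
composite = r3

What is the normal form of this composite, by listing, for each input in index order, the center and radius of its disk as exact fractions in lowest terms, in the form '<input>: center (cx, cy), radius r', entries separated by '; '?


u1: center (-37/64, -5/12), radius 1/432; u2: center (-5/12, -1/2), radius 1/48; u3: center (-113/192, -13/32), radius 1/576; u4: center (-1/2, 0), radius 1/6; u5: center (-1/2, -7/12), radius 1/48

Each u-disk chains the slot maps above it in w3; radii multiply.
input u4: applying the 1 nested substitution gives center (-1/2, 0), radius 1/6
input u3: applying the 3 nested substitutions gives center (-113/192, -13/32), radius 1/576
input u1: applying the 3 nested substitutions gives center (-37/64, -5/12), radius 1/432
input u2: applying the 2 nested substitutions gives center (-5/12, -1/2), radius 1/48
input u5: applying the 2 nested substitutions gives center (-1/2, -7/12), radius 1/48


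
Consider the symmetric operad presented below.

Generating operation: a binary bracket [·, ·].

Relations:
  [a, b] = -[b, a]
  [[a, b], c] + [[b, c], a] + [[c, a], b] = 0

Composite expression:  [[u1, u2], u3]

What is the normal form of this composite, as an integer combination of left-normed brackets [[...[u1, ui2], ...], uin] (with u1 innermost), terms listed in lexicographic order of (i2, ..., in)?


[[u1, u2], u3]

Antisymmetry and Jacobi reduce to u1-anchored left-normed brackets.
Composite bracket: [[u1, u2], u3]
The bracket unfolds into 4 signed words via [a, b] = ab - ba (2^2 = 4).
Keep just the words that open with u1:
  u1u2u3 (sign +1) contributes +[[u1, u2], u3]


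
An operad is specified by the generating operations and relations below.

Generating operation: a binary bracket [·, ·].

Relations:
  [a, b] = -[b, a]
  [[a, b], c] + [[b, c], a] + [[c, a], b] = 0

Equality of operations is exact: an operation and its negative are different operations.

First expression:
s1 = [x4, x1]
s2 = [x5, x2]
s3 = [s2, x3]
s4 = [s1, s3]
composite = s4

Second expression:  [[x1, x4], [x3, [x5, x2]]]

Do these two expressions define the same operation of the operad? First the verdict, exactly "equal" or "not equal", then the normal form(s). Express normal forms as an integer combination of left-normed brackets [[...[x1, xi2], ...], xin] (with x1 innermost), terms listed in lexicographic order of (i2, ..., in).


equal: each reduces to [[[[x1, x4], x2], x5], x3] - [[[[x1, x4], x3], x2], x5] + [[[[x1, x4], x3], x5], x2] - [[[[x1, x4], x5], x2], x3]

The first composite normalizes to [[[[x1, x4], x2], x5], x3] - [[[[x1, x4], x3], x2], x5] + [[[[x1, x4], x3], x5], x2] - [[[[x1, x4], x5], x2], x3]
The second composite normalizes to [[[[x1, x4], x2], x5], x3] - [[[[x1, x4], x3], x2], x5] + [[[[x1, x4], x3], x5], x2] - [[[[x1, x4], x5], x2], x3]
Same normal form: equal.


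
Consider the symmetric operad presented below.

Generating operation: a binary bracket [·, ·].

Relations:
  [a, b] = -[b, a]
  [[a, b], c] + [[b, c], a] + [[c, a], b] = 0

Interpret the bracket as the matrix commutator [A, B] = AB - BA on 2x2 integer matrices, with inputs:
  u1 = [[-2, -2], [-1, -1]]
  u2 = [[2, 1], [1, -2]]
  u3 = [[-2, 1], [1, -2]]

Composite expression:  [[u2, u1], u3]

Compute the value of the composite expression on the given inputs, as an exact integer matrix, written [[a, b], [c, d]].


[[-10, 2], [-2, 10]]

[u2, u1] = [[1, -7], [3, -1]]
[[u2, u1], u3] = [[-10, 2], [-2, 10]]


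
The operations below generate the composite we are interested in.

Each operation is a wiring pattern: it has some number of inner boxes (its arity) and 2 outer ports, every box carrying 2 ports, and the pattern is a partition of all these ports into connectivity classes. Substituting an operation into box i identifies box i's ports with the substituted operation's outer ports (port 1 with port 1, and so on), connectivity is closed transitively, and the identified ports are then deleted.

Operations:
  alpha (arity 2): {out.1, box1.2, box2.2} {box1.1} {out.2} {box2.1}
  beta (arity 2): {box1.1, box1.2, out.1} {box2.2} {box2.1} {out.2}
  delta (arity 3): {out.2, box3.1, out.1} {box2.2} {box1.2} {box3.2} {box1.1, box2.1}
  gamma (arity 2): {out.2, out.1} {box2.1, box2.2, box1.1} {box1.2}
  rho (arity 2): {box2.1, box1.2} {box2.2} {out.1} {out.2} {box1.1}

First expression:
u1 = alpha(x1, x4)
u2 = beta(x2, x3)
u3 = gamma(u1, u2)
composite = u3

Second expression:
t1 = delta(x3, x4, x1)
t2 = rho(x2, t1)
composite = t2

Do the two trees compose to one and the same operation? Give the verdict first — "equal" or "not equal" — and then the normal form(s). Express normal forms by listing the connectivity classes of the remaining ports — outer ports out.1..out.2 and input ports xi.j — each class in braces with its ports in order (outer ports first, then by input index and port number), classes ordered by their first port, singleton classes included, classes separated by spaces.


not equal — first {out.1, out.2} {x1.1} {x1.2, x2.1, x2.2, x4.2} {x3.1} {x3.2} {x4.1}, second {out.1} {out.2} {x1.1, x2.2} {x1.2} {x2.1} {x3.1, x4.1} {x3.2} {x4.2}

The first expression reduces to {out.1, out.2} {x1.1} {x1.2, x2.1, x2.2, x4.2} {x3.1} {x3.2} {x4.1}
The second expression reduces to {out.1} {out.2} {x1.1, x2.2} {x1.2} {x2.1} {x3.1, x4.1} {x3.2} {x4.2}
The normal forms differ: not equal.


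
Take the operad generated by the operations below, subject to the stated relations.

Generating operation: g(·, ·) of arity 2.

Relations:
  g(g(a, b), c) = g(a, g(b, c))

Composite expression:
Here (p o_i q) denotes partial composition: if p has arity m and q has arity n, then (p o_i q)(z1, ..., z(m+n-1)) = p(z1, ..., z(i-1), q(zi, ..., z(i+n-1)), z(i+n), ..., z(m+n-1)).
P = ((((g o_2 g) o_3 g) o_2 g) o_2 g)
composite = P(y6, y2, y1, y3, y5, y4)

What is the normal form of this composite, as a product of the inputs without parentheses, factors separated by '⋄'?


y6 ⋄ y2 ⋄ y1 ⋄ y3 ⋄ y5 ⋄ y4


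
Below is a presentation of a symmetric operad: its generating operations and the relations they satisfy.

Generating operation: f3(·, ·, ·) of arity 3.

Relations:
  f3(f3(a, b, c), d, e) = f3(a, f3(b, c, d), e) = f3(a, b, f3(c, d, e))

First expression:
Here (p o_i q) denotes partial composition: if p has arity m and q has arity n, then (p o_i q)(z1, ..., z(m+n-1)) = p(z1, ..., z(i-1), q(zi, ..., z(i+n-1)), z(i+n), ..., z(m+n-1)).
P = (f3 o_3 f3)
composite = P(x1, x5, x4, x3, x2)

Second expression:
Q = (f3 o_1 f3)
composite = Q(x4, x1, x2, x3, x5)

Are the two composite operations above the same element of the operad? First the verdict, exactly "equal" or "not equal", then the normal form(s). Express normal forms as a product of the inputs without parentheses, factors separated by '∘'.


The first expression, normalized: x1 ∘ x5 ∘ x4 ∘ x3 ∘ x2
The second expression, normalized: x4 ∘ x1 ∘ x2 ∘ x3 ∘ x5
They disagree, so not equal.

not equal; first: x1 ∘ x5 ∘ x4 ∘ x3 ∘ x2; second: x4 ∘ x1 ∘ x2 ∘ x3 ∘ x5


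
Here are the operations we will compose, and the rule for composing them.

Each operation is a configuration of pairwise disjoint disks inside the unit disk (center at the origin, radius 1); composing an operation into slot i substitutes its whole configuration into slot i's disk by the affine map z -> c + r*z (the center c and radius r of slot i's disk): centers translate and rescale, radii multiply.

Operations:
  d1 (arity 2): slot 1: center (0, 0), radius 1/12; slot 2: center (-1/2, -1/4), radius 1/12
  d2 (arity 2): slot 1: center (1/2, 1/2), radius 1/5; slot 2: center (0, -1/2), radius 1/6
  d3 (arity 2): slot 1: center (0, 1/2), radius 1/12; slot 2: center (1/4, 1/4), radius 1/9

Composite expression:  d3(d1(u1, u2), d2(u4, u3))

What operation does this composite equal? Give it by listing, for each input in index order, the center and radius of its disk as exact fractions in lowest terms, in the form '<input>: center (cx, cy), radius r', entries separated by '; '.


u1: center (0, 1/2), radius 1/144; u2: center (-1/24, 23/48), radius 1/144; u3: center (1/4, 7/36), radius 1/54; u4: center (11/36, 11/36), radius 1/45

Below d3, radii multiply path by path; the u-disk centers shift.
input u1: applying the 2 nested substitutions gives center (0, 1/2), radius 1/144
input u2: applying the 2 nested substitutions gives center (-1/24, 23/48), radius 1/144
input u4: applying the 2 nested substitutions gives center (11/36, 11/36), radius 1/45
input u3: applying the 2 nested substitutions gives center (1/4, 7/36), radius 1/54


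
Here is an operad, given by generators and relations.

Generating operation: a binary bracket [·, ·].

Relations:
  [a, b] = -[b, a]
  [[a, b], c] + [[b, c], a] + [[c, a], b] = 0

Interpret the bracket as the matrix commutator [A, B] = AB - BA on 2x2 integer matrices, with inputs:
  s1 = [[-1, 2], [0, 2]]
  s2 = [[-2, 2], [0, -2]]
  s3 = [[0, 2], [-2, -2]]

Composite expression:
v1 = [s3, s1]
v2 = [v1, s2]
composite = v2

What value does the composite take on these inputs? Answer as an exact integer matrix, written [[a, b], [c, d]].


[[-12, 16], [0, 12]]

[s3, s1] = [[4, 10], [6, -4]]
[[s3, s1], s2] = [[-12, 16], [0, 12]]


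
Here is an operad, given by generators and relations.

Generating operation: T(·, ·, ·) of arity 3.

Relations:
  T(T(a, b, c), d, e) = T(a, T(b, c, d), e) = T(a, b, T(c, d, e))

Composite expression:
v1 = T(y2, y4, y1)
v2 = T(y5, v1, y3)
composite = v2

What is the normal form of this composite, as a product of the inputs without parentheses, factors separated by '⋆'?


y5 ⋆ y2 ⋆ y4 ⋆ y1 ⋆ y3

Every regrouping of T is equal, so read the y-inputs in written order.
T(y2, y4, y1) linearizes to y2 ⋆ y4 ⋆ y1
T(y5, T(y2, y4, y1), y3) linearizes to y5 ⋆ y2 ⋆ y4 ⋆ y1 ⋆ y3


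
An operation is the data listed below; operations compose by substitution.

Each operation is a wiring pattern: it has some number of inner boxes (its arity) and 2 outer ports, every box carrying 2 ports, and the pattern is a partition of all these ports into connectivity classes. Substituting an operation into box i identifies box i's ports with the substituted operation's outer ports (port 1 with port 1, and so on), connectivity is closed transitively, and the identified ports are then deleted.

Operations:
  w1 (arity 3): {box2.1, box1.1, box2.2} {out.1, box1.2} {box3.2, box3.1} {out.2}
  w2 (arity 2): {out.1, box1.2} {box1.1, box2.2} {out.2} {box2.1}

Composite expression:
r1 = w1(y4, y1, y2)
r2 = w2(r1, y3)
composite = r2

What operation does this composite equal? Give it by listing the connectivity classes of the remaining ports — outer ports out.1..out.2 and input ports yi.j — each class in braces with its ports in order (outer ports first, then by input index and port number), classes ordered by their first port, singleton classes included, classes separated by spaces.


Reachability decides: close wires over w2-identified ports.
through w1, on inputs (y4, y1, y2): {out.1, y4.2} {out.2} {y1.1, y1.2, y4.1} {y2.1, y2.2} (out.j = stage outer ports)
through w2, on inputs (y4, y1, y2, y3): {out.1} {out.2} {y1.1, y1.2, y4.1} {y2.1, y2.2} {y3.1} {y3.2, y4.2} (out.j = stage outer ports)

{out.1} {out.2} {y1.1, y1.2, y4.1} {y2.1, y2.2} {y3.1} {y3.2, y4.2}


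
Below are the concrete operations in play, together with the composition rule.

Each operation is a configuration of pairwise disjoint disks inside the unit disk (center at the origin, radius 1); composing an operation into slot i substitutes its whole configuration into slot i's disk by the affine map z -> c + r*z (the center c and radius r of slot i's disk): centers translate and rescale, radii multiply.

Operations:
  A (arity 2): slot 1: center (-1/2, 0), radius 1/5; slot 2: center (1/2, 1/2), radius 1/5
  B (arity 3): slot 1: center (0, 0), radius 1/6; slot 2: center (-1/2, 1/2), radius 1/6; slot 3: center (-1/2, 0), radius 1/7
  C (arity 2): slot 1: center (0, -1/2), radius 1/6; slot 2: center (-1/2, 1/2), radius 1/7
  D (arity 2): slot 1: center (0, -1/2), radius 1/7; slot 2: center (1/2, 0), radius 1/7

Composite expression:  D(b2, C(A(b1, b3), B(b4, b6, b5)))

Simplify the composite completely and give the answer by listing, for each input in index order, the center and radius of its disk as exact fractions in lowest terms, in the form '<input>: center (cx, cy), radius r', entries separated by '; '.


b1: center (41/84, -1/14), radius 1/210; b2: center (0, -1/2), radius 1/7; b3: center (43/84, -5/84), radius 1/210; b4: center (3/7, 1/14), radius 1/294; b5: center (41/98, 1/14), radius 1/343; b6: center (41/98, 4/49), radius 1/294

Follow each b-input down from D: c' goes to c + r*c', radius to r*r'.
b2: after 1 affine step, its disk has center (0, -1/2), radius 1/7
b1: after 3 affine steps, its disk has center (41/84, -1/14), radius 1/210
b3: after 3 affine steps, its disk has center (43/84, -5/84), radius 1/210
b4: after 3 affine steps, its disk has center (3/7, 1/14), radius 1/294
b6: after 3 affine steps, its disk has center (41/98, 4/49), radius 1/294
b5: after 3 affine steps, its disk has center (41/98, 1/14), radius 1/343


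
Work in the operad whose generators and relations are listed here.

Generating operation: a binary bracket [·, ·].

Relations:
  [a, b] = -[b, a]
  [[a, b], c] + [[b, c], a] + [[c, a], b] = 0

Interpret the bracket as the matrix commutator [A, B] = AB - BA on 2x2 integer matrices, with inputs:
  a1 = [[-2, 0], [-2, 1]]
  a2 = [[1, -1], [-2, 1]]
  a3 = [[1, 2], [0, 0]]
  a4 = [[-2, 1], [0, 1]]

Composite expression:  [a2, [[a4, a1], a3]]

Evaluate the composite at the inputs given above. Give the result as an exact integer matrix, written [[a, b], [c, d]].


[a4, a1] = [[-2, 3], [-6, 2]]
[[a4, a1], a3] = [[12, -11], [-6, -12]]
[a2, [[a4, a1], a3]] = [[-16, 24], [-48, 16]]

[[-16, 24], [-48, 16]]


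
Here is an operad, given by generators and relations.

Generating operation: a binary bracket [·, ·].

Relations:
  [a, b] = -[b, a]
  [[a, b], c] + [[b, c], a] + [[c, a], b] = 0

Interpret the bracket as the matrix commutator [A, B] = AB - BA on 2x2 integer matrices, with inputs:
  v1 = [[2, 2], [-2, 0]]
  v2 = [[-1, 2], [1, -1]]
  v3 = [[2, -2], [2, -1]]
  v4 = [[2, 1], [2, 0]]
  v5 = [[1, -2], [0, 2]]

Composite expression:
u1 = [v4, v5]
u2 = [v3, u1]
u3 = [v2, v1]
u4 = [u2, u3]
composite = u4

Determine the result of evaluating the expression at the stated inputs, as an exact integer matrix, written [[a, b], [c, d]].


[[102, 4], [-304, -102]]


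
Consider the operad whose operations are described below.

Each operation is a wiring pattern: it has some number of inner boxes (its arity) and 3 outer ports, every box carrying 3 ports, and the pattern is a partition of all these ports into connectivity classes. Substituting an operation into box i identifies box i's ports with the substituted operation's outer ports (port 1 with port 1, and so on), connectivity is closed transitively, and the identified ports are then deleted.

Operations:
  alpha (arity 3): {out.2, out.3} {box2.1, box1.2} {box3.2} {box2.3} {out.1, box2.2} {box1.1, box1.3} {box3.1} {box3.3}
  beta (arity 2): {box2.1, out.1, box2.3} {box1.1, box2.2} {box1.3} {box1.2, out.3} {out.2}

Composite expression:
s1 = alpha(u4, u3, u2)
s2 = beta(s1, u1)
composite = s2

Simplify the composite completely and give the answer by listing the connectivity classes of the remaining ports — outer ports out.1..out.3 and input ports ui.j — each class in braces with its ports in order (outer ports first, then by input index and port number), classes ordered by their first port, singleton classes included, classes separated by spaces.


{out.1, u1.1, u1.3} {out.2} {out.3} {u1.2, u3.2} {u2.1} {u2.2} {u2.3} {u3.1, u4.2} {u3.3} {u4.1, u4.3}


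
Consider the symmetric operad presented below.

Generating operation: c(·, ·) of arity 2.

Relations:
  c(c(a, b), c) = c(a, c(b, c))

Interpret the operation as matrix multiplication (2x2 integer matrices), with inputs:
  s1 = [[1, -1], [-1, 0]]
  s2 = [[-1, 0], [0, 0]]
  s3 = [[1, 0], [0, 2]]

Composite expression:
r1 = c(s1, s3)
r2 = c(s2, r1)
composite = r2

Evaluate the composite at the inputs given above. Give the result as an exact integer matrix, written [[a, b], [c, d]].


c(s1, s3) = [[1, -2], [-1, 0]]
c(s2, c(s1, s3)) = [[-1, 2], [0, 0]]

[[-1, 2], [0, 0]]


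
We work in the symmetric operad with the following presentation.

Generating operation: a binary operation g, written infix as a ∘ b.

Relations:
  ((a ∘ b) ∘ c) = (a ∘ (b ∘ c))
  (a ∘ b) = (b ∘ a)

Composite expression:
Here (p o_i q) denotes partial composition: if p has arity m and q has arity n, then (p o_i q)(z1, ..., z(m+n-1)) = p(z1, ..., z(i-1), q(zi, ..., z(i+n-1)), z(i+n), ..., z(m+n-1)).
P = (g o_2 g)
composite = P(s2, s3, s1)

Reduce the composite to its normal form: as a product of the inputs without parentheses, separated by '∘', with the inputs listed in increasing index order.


s1 ∘ s2 ∘ s3

Shape and order are irrelevant to g; the s-input set decides.
(s3 ∘ s1) linearizes to s3 ∘ s1
(s2 ∘ (s3 ∘ s1)) linearizes to s2 ∘ s3 ∘ s1
reordering the factors by index: s1 ∘ s2 ∘ s3


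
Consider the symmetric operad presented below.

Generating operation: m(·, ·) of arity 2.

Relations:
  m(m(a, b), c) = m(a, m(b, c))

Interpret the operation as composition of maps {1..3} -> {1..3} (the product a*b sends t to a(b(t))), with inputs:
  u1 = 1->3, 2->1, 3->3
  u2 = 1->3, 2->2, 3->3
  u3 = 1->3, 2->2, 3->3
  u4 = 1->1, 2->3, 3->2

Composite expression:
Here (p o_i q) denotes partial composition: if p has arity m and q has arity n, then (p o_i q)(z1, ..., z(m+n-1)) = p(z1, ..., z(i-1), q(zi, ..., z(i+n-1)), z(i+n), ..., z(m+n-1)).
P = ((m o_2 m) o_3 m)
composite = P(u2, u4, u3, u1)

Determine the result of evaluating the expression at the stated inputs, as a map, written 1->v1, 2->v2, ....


1->2, 2->2, 3->2


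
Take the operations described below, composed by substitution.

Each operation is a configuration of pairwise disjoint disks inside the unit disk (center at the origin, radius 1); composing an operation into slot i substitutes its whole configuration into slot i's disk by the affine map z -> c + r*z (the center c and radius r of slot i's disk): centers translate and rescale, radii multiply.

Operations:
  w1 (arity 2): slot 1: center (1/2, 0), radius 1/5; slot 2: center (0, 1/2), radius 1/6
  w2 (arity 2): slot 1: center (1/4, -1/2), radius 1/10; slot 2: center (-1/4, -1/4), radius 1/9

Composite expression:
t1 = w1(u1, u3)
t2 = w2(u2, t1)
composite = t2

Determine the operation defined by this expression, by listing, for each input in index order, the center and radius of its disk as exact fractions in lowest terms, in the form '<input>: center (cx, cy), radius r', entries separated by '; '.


u1: center (-7/36, -1/4), radius 1/45; u2: center (1/4, -1/2), radius 1/10; u3: center (-1/4, -7/36), radius 1/54

Each u-disk chains the slot maps above it in w2; radii multiply.
u2 passes through 1 substitution, ending at center (1/4, -1/2), radius 1/10
u1 passes through 2 substitutions, ending at center (-7/36, -1/4), radius 1/45
u3 passes through 2 substitutions, ending at center (-1/4, -7/36), radius 1/54


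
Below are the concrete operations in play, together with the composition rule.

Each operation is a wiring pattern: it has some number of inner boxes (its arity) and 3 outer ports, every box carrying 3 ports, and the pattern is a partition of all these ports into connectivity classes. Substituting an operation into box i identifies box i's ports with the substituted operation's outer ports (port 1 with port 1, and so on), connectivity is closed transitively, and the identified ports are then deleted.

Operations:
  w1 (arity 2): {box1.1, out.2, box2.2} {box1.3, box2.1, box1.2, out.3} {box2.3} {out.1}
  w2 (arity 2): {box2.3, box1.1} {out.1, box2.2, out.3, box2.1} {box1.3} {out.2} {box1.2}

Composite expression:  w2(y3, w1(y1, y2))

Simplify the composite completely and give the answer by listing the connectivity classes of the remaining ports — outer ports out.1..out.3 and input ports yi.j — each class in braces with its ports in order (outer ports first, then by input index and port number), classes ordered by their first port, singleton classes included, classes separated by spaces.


{out.1, out.3, y1.1, y2.2} {out.2} {y1.2, y1.3, y2.1, y3.1} {y2.3} {y3.2} {y3.3}


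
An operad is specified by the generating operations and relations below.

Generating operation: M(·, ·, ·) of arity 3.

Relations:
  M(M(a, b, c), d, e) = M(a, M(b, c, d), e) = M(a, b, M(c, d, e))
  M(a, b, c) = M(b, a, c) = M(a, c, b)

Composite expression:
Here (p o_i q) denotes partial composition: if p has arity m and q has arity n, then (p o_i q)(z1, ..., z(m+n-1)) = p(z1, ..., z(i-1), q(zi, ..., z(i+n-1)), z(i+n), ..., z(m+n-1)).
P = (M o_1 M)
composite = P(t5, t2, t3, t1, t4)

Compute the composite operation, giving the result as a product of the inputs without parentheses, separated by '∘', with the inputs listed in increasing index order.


t1 ∘ t2 ∘ t3 ∘ t4 ∘ t5

Shape and order are irrelevant to M; the t-input set decides.
M(t5, t2, t3) collapses to t5 ∘ t2 ∘ t3
M(M(t5, t2, t3), t1, t4) collapses to t5 ∘ t2 ∘ t3 ∘ t1 ∘ t4
sorting the factors by input index: t1 ∘ t2 ∘ t3 ∘ t4 ∘ t5
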